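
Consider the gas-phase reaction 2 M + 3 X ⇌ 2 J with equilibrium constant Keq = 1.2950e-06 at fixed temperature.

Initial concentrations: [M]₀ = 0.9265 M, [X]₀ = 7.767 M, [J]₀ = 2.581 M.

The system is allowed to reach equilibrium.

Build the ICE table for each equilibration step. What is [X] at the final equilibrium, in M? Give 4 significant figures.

Q₀ = 0.01656 vs Keq = 1.2950e-06 ⇒ Q>K, reverse
Step 1:
                   M          X          J
  I           0.9265      7.767      2.581
  C            2.433       3.65     -2.433
  E             3.36      11.42     0.1475
  solve Keq expr → x = -1.217; check Q = 1.2950e-06

[X]_eq = 11.42 M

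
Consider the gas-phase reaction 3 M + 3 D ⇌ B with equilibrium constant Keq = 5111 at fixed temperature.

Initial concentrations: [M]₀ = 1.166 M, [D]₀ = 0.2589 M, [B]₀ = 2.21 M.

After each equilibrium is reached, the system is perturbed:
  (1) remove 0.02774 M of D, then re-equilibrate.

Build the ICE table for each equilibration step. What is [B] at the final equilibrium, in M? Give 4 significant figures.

Q₀ = 80.33 vs Keq = 5111 ⇒ Q<K, forward
Step 1:
                   M          D          B
  Initial      1.166     0.2589       2.21
  Change     -0.1814    -0.1814    0.06047
  Equil       0.9846     0.0775       2.27
  solve Keq expr → x = 0.06047; check Q = 5111
Then remove 0.02774 M of D.
Step 2:
                   M          D          B
  Initial     0.9846    0.04976       2.27
  Change     0.02568    0.02568  -0.008558
  Equil         1.01    0.07543      2.262
  solve Keq expr → x = -0.008558; check Q = 5111

[B]_eq = 2.262 M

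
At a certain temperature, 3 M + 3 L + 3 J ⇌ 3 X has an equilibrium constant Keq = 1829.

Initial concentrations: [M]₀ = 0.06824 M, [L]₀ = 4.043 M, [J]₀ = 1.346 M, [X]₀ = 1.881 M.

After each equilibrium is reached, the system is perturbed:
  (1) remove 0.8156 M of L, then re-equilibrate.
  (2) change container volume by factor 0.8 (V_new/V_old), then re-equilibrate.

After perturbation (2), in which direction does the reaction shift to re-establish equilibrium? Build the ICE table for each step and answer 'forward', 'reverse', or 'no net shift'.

Q₀ = 130 vs Keq = 1829 ⇒ Q<K, forward
Step 1:
                  M         L         J         X
  I         0.06824     4.043     1.346     1.881
  C        -0.03827  -0.03827  -0.03827   0.03827
  E         0.02997     4.005     1.308     1.919
  solve Keq expr → x = 0.01276; check Q = 1829
Then remove 0.8156 M of L.
Step 2:
                  M         L         J         X
  I         0.02997     3.189     1.308     1.919
  C        0.007232  0.007232  0.007232 -0.007232
  E          0.0372     3.196     1.315     1.912
  solve Keq expr → x = -0.002411; check Q = 1829
Then change container volume by factor 0.8 (V_new/V_old).
Step 3:
                  M         L         J         X
  I          0.0465     3.995     1.644      2.39
  C        -0.01612  -0.01612  -0.01612   0.01612
  E         0.03038     3.979     1.628     2.406
  solve Keq expr → x = 0.005373; check Q = 1829

Direction: forward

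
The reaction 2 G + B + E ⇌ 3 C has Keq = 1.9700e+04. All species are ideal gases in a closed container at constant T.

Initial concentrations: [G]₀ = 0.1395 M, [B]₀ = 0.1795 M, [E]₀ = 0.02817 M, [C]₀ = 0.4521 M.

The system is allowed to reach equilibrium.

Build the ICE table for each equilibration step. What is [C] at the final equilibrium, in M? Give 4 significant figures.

[C]_eq = 0.5209 M

Q₀ = 939.1 vs Keq = 1.9700e+04 ⇒ Q<K, forward
Step 1:
                   G          B          E          C
  Initial     0.1395     0.1795    0.02817     0.4521
  Change    -0.04588   -0.02294   -0.02294    0.06882
  Equil      0.09362     0.1566   0.005229     0.5209
  solve Keq expr → x = 0.02294; check Q = 1.9700e+04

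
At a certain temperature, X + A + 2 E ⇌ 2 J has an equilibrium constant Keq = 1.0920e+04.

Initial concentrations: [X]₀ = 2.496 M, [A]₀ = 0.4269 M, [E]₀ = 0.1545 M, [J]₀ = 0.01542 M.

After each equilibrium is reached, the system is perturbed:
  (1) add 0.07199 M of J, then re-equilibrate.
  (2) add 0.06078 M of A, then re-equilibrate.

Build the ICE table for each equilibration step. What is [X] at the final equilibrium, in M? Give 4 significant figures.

[X]_eq = 2.42 M

Q₀ = 0.009348 vs Keq = 1.0920e+04 ⇒ Q<K, forward
Step 1:
                   X          A          E          J
  Initial      2.496     0.4269     0.1545    0.01542
  Change    -0.07638   -0.07638    -0.1528     0.1528
  Equil         2.42     0.3505   0.001747     0.1682
  solve Keq expr → x = 0.07638; check Q = 1.0920e+04
Then add 0.07199 M of J.
Step 2:
                   X          A          E          J
  Initial       2.42     0.3505   0.001747     0.2402
  Change  3.6943e-04 3.6943e-04 7.3887e-04 -7.3887e-04
  Equil         2.42     0.3509   0.002486     0.2394
  solve Keq expr → x = -3.6943e-04; check Q = 1.0920e+04
Then add 0.06078 M of A.
Step 3:
                   X          A          E          J
  Initial       2.42     0.4117   0.002486     0.2394
  Change  -9.4376e-05 -9.4376e-05 -1.8875e-04 1.8875e-04
  Equil         2.42     0.4116   0.002298     0.2396
  solve Keq expr → x = 9.4376e-05; check Q = 1.0920e+04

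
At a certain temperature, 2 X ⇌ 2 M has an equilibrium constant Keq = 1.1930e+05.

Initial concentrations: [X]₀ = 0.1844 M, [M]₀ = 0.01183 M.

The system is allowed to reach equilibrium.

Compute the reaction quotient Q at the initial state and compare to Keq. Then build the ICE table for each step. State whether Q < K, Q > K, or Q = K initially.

Q₀ = 0.004116; Q < K (proceeds forward)

Q₀ = 0.004116 vs Keq = 1.1930e+05 ⇒ Q<K, forward
Step 1:
                  X         M
  Initial    0.1844   0.01183
  Change    -0.1838    0.1838
  Equil   5.6649e-04    0.1957
  solve Keq expr → x = 0.09192; check Q = 1.1930e+05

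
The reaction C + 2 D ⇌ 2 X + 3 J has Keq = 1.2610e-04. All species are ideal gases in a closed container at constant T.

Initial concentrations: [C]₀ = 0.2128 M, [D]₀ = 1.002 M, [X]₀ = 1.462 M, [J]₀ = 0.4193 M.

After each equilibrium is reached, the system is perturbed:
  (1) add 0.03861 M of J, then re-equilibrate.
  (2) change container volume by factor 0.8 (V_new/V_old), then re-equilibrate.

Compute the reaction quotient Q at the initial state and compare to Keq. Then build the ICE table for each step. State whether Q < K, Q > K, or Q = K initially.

Q₀ = 0.7375; Q > K (proceeds reverse)

Q₀ = 0.7375 vs Keq = 1.2610e-04 ⇒ Q>K, reverse
Step 1:
                   C          D          X          J
  Initial     0.2128      1.002      1.462     0.4193
  Change      0.1278     0.2555    -0.2555    -0.3833
  Equil       0.3406      1.258      1.206      0.036
  solve Keq expr → x = -0.1278; check Q = 1.2610e-04
Then add 0.03861 M of J.
Step 2:
                   C          D          X          J
  Initial     0.3406      1.258      1.206    0.07461
  Change      0.0124    0.02479   -0.02479   -0.03719
  Equil        0.353      1.282      1.182    0.03742
  solve Keq expr → x = -0.0124; check Q = 1.2610e-04
Then change container volume by factor 0.8 (V_new/V_old).
Step 3:
                   C          D          X          J
  Initial     0.4412      1.603      1.477    0.04678
  Change    0.002085   0.004171  -0.004171  -0.006256
  Equil       0.4433      1.607      1.473    0.04052
  solve Keq expr → x = -0.002085; check Q = 1.2610e-04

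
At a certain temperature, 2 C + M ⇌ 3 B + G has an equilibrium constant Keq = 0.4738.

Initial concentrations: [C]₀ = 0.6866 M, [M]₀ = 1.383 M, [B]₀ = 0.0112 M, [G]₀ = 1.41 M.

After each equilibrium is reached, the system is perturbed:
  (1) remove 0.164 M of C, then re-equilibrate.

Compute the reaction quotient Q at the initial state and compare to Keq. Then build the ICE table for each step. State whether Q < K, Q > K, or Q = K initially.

Q₀ = 3.0384e-06; Q < K (proceeds forward)

Q₀ = 3.0384e-06 vs Keq = 0.4738 ⇒ Q<K, forward
Step 1:
                   C          M          B          G
  I           0.6866      1.383     0.0112       1.41
  C           -0.265    -0.1325     0.3975     0.1325
  E           0.4216       1.25     0.4087      1.543
  solve Keq expr → x = 0.1325; check Q = 0.4738
Then remove 0.164 M of C.
Step 2:
                   C          M          B          G
  I           0.2576       1.25     0.4087      1.543
  C          0.04933    0.02467     -0.074   -0.02467
  E           0.3069      1.275     0.3347      1.518
  solve Keq expr → x = -0.02467; check Q = 0.4738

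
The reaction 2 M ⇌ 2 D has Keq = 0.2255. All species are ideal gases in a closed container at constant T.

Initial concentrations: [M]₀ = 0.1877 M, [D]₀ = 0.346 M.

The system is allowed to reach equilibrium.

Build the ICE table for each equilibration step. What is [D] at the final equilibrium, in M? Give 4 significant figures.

Q₀ = 3.398 vs Keq = 0.2255 ⇒ Q>K, reverse
Step 1:
                   M          D
  I           0.1877      0.346
  C           0.1742    -0.1742
  E           0.3619     0.1718
  solve Keq expr → x = -0.08708; check Q = 0.2255

[D]_eq = 0.1718 M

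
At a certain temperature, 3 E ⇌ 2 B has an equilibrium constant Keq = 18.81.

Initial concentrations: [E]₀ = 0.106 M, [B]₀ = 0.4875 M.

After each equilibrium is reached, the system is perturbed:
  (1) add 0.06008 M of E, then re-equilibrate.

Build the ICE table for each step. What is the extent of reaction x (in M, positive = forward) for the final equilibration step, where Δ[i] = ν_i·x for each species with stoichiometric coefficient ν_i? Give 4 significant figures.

x = 0.01641 M

Q₀ = 199.5 vs Keq = 18.81 ⇒ Q>K, reverse
Step 1:
                  E         B
  init        0.106    0.4875
  Δ          0.1042  -0.06948
  eq         0.2102     0.418
  solve Keq expr → x = -0.03474; check Q = 18.81
Then add 0.06008 M of E.
Step 2:
                  E         B
  init       0.2703     0.418
  Δ        -0.04922   0.03281
  eq         0.2211    0.4508
  solve Keq expr → x = 0.01641; check Q = 18.81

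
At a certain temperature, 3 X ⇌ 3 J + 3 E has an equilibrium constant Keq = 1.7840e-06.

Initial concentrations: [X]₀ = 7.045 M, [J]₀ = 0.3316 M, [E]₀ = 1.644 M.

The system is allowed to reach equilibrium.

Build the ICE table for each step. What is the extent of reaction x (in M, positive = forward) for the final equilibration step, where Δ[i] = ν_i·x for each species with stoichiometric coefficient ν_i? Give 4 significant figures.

x = -0.08906 M

Q₀ = 4.6335e-04 vs Keq = 1.7840e-06 ⇒ Q>K, reverse
Step 1:
                    X           J           E
  Initial       7.045      0.3316       1.644
  Change       0.2672     -0.2672     -0.2672
  Equil         7.312     0.06441       1.377
  solve Keq expr → x = -0.08906; check Q = 1.7840e-06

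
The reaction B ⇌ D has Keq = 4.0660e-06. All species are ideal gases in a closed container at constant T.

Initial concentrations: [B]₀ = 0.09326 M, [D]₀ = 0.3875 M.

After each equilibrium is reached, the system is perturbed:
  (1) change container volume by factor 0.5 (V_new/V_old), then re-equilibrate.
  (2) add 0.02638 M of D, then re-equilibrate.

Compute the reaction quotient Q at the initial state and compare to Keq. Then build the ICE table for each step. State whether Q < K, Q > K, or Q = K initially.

Q₀ = 4.155; Q > K (proceeds reverse)

Q₀ = 4.155 vs Keq = 4.0660e-06 ⇒ Q>K, reverse
Step 1:
                    B           D
  init        0.09326      0.3875
  Δ            0.3875     -0.3875
  eq           0.4808  1.9548e-06
  solve Keq expr → x = -0.3875; check Q = 4.0660e-06
Then change container volume by factor 0.5 (V_new/V_old).
Step 2:
                    B           D
  init         0.9615  3.9095e-06
  Δ                 0           0
  eq           0.9615  3.9095e-06
  solve Keq expr → x = 0; check Q = 4.0660e-06
Then add 0.02638 M of D.
Step 3:
                    B           D
  init         0.9615     0.02638
  Δ           0.02638    -0.02638
  eq           0.9879  4.0168e-06
  solve Keq expr → x = -0.02638; check Q = 4.0660e-06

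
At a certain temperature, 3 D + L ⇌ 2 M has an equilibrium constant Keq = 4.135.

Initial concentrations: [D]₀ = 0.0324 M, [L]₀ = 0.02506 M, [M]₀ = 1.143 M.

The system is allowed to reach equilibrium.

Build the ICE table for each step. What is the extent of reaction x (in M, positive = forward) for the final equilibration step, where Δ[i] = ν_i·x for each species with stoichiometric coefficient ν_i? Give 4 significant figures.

x = -0.2372 M

Q₀ = 1.5328e+06 vs Keq = 4.135 ⇒ Q>K, reverse
Step 1:
                   D          L          M
  Initial     0.0324    0.02506      1.143
  Change      0.7117     0.2372    -0.4745
  Equil       0.7441     0.2623     0.6685
  solve Keq expr → x = -0.2372; check Q = 4.135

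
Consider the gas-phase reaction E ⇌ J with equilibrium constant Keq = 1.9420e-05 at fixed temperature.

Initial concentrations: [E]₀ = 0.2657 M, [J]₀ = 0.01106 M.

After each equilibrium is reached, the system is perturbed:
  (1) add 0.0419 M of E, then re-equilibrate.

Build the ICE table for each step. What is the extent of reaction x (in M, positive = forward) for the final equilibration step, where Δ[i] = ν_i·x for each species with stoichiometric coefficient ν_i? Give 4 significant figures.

x = 8.1368e-07 M

Q₀ = 0.04163 vs Keq = 1.9420e-05 ⇒ Q>K, reverse
Step 1:
                    E           J
  Initial      0.2657     0.01106
  Change      0.01105    -0.01105
  Equil        0.2768  5.3746e-06
  solve Keq expr → x = -0.01105; check Q = 1.9420e-05
Then add 0.0419 M of E.
Step 2:
                    E           J
  Initial      0.3187  5.3746e-06
  Change  -8.1368e-07  8.1368e-07
  Equil        0.3187  6.1883e-06
  solve Keq expr → x = 8.1368e-07; check Q = 1.9420e-05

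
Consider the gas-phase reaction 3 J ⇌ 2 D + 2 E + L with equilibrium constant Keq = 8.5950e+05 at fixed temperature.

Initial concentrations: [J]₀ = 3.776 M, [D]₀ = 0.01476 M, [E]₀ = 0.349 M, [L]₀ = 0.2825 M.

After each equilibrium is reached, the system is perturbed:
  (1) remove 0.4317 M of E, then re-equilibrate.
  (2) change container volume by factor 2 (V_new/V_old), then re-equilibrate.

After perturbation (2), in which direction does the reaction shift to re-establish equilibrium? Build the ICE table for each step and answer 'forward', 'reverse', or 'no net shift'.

Q₀ = 1.3923e-07 vs Keq = 8.5950e+05 ⇒ Q<K, forward
Step 1:
                  J         D         E         L
  I           3.776   0.01476     0.349    0.2825
  C          -3.731     2.488     2.488     1.244
  E         0.04472     2.502     2.837     1.526
  solve Keq expr → x = 1.244; check Q = 8.5950e+05
Then remove 0.4317 M of E.
Step 2:
                  J         D         E         L
  I         0.04472     2.502     2.405     1.526
  C       -0.004582  0.003054  0.003054  0.001527
  E         0.04014     2.505     2.408     1.528
  solve Keq expr → x = 0.001527; check Q = 8.5950e+05
Then change container volume by factor 2 (V_new/V_old).
Step 3:
                  J         D         E         L
  I         0.02007     1.253     1.204    0.7639
  C       -0.007346  0.004898  0.004898  0.002449
  E         0.01272     1.258     1.209    0.7663
  solve Keq expr → x = 0.002449; check Q = 8.5950e+05

Direction: forward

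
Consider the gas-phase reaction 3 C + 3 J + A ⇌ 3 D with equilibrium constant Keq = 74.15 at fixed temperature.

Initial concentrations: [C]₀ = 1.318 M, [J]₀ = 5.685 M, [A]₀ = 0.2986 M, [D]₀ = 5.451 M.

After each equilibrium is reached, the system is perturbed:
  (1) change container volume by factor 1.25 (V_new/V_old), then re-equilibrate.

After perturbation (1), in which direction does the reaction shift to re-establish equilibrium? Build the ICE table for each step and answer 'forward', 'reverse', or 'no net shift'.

Direction: reverse

Q₀ = 1.289 vs Keq = 74.15 ⇒ Q<K, forward
Step 1:
                  C         J         A         D
  Initial     1.318     5.685    0.2986     5.451
  Change    -0.6518   -0.6518   -0.2173    0.6518
  Equil      0.6662     5.033   0.08132     6.103
  solve Keq expr → x = 0.2173; check Q = 74.15
Then change container volume by factor 1.25 (V_new/V_old).
Step 2:
                  C         J         A         D
  Initial    0.5329     4.027   0.06506     4.882
  Change    0.08212   0.08212   0.02737  -0.08212
  Equil      0.6151     4.109   0.09243       4.8
  solve Keq expr → x = -0.02737; check Q = 74.15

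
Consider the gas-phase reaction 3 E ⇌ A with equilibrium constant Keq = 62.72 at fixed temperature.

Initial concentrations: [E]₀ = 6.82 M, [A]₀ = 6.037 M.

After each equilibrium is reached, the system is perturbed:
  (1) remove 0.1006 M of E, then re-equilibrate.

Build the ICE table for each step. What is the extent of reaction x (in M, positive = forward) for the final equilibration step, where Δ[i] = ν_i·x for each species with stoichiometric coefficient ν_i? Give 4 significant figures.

x = -0.0333 M

Q₀ = 0.01903 vs Keq = 62.72 ⇒ Q<K, forward
Step 1:
                    E           A
  Initial        6.82       6.037
  Change       -6.314       2.105
  Equil        0.5063       8.142
  solve Keq expr → x = 2.105; check Q = 62.72
Then remove 0.1006 M of E.
Step 2:
                    E           A
  Initial      0.4057       8.142
  Change      0.09991     -0.0333
  Equil        0.5056       8.108
  solve Keq expr → x = -0.0333; check Q = 62.72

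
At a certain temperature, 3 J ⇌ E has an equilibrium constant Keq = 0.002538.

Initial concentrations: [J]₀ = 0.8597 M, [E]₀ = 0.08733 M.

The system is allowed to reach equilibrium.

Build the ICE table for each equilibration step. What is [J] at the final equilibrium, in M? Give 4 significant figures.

Q₀ = 0.1374 vs Keq = 0.002538 ⇒ Q>K, reverse
Step 1:
                    J           E
  I            0.8597     0.08733
  C            0.2515    -0.08385
  E             1.111    0.003483
  solve Keq expr → x = -0.08385; check Q = 0.002538

[J]_eq = 1.111 M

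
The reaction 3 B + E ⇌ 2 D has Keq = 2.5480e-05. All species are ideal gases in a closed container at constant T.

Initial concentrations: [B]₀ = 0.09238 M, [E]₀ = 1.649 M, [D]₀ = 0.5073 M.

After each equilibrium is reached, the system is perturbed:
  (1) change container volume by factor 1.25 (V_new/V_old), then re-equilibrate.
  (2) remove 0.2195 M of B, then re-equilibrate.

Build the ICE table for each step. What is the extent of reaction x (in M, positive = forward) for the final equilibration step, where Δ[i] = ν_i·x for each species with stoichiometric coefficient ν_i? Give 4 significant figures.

x = -7.6333e-04 M

Q₀ = 198 vs Keq = 2.5480e-05 ⇒ Q>K, reverse
Step 1:
                  B         E         D
  init      0.09238     1.649    0.5073
  Δ          0.7528    0.2509   -0.5019
  eq         0.8452       1.9  0.005407
  solve Keq expr → x = -0.2509; check Q = 2.5480e-05
Then change container volume by factor 1.25 (V_new/V_old).
Step 2:
                  B         E         D
  init       0.6762      1.52  0.004325
  Δ        0.001282 4.2736e-04 -8.5472e-04
  eq         0.6775      1.52  0.003471
  solve Keq expr → x = -4.2736e-04; check Q = 2.5480e-05
Then remove 0.2195 M of B.
Step 3:
                  B         E         D
  init        0.458      1.52  0.003471
  Δ         0.00229 7.6333e-04 -0.001527
  eq         0.4602     1.521  0.001944
  solve Keq expr → x = -7.6333e-04; check Q = 2.5480e-05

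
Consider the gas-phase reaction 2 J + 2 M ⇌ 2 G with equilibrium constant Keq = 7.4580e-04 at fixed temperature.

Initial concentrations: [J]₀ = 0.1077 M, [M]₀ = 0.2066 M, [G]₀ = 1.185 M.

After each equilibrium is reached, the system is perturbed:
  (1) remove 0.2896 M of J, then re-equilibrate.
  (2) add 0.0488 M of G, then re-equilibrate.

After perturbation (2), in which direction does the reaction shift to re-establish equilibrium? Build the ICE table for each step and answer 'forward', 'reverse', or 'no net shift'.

Direction: reverse

Q₀ = 2836 vs Keq = 7.4580e-04 ⇒ Q>K, reverse
Step 1:
                    J           M           G
  init         0.1077      0.2066       1.185
  Δ             1.139       1.139      -1.139
  eq            1.247       1.346     0.04583
  solve Keq expr → x = -0.5696; check Q = 7.4580e-04
Then remove 0.2896 M of J.
Step 2:
                    J           M           G
  init         0.9573       1.346     0.04583
  Δ           0.01001     0.01001    -0.01001
  eq           0.9673       1.356     0.03581
  solve Keq expr → x = -0.005006; check Q = 7.4580e-04
Then add 0.0488 M of G.
Step 3:
                    J           M           G
  init         0.9673       1.356     0.08461
  Δ           0.04583     0.04583    -0.04583
  eq            1.013       1.402     0.03878
  solve Keq expr → x = -0.02292; check Q = 7.4580e-04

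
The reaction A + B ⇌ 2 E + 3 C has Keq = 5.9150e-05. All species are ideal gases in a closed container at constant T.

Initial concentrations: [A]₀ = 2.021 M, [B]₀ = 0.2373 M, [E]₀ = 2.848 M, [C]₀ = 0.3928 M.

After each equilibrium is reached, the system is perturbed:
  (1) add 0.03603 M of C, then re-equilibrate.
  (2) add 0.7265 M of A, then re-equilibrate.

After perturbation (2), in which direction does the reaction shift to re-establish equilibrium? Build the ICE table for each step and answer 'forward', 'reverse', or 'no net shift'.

Direction: forward

Q₀ = 1.025 vs Keq = 5.9150e-05 ⇒ Q>K, reverse
Step 1:
                    A           B           E           C
  I             2.021      0.2373       2.848      0.3928
  C            0.1246      0.1246     -0.2492     -0.3739
  E             2.146      0.3619       2.599     0.01895
  solve Keq expr → x = -0.1246; check Q = 5.9150e-05
Then add 0.03603 M of C.
Step 2:
                    A           B           E           C
  I             2.146      0.3619       2.599     0.05498
  C           0.01189     0.01189    -0.02378    -0.03567
  E             2.158      0.3738       2.575      0.0193
  solve Keq expr → x = -0.01189; check Q = 5.9150e-05
Then add 0.7265 M of A.
Step 3:
                    A           B           E           C
  I             2.884      0.3738       2.575      0.0193
  C       -6.4665e-04 -6.4665e-04    0.001293     0.00194
  E             2.883      0.3732       2.576     0.02124
  solve Keq expr → x = 6.4665e-04; check Q = 5.9150e-05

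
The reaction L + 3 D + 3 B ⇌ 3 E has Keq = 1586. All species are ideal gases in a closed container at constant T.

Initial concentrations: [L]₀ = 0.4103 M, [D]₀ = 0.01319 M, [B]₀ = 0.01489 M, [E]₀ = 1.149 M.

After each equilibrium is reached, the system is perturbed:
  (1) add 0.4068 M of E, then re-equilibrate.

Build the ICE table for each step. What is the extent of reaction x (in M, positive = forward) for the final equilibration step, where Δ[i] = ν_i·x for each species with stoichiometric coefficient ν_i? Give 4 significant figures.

Q₀ = 4.8802e+11 vs Keq = 1586 ⇒ Q>K, reverse
Step 1:
                  L         D         B         E
  init       0.4103   0.01319   0.01489     1.149
  Δ         0.09664    0.2899    0.2899   -0.2899
  eq         0.5069    0.3031    0.3048    0.8591
  solve Keq expr → x = -0.09664; check Q = 1586
Then add 0.4068 M of E.
Step 2:
                  L         D         B         E
  init       0.5069    0.3031    0.3048     1.266
  Δ         0.01827   0.05481   0.05481  -0.05481
  eq         0.5252    0.3579    0.3596     1.211
  solve Keq expr → x = -0.01827; check Q = 1586

x = -0.01827 M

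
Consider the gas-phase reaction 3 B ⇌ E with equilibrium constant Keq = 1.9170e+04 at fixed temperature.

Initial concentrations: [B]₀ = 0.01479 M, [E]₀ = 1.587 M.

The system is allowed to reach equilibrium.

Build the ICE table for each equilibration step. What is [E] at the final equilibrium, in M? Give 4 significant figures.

Q₀ = 4.9054e+05 vs Keq = 1.9170e+04 ⇒ Q>K, reverse
Step 1:
                   B          E
  I          0.01479      1.587
  C          0.02871  -0.009568
  E           0.0435      1.577
  solve Keq expr → x = -0.009568; check Q = 1.9170e+04

[E]_eq = 1.577 M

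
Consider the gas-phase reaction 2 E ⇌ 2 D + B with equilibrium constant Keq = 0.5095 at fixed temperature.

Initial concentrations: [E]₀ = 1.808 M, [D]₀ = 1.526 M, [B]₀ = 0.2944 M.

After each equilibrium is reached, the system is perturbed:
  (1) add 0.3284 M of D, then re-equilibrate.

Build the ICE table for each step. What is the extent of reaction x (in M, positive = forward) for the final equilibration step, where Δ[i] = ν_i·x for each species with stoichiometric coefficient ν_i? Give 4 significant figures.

x = -0.0488 M

Q₀ = 0.2097 vs Keq = 0.5095 ⇒ Q<K, forward
Step 1:
                   E          D          B
  I            1.808      1.526     0.2944
  C          -0.2314     0.2314     0.1157
  E            1.577      1.757     0.4101
  solve Keq expr → x = 0.1157; check Q = 0.5095
Then add 0.3284 M of D.
Step 2:
                   E          D          B
  I            1.577      2.086     0.4101
  C          0.09759   -0.09759    -0.0488
  E            1.674      1.988     0.3613
  solve Keq expr → x = -0.0488; check Q = 0.5095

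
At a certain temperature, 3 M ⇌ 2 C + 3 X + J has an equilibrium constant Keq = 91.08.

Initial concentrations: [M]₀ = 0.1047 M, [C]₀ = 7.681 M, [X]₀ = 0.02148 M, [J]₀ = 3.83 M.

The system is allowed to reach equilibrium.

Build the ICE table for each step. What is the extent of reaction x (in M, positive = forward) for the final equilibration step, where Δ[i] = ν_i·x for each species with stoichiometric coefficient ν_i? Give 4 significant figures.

Q₀ = 1.951 vs Keq = 91.08 ⇒ Q<K, forward
Step 1:
                   M          C          X          J
  I           0.1047      7.681    0.02148       3.83
  C         -0.03204    0.02136    0.03204    0.01068
  E          0.07266      7.702    0.05352      3.841
  solve Keq expr → x = 0.01068; check Q = 91.08

x = 0.01068 M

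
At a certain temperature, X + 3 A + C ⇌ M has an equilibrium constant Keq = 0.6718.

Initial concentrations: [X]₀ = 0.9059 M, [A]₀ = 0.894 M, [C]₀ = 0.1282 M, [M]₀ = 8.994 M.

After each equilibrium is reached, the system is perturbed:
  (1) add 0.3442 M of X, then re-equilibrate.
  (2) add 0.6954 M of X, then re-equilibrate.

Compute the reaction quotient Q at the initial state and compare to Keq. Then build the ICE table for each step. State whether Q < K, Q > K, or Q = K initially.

Q₀ = 108.4; Q > K (proceeds reverse)

Q₀ = 108.4 vs Keq = 0.6718 ⇒ Q>K, reverse
Step 1:
                    X           A           C           M
  init         0.9059       0.894      0.1282       8.994
  Δ            0.5069       1.521      0.5069     -0.5069
  eq            1.413       2.415      0.6351       8.487
  solve Keq expr → x = -0.5069; check Q = 0.6718
Then add 0.3442 M of X.
Step 2:
                    X           A           C           M
  init          1.757       2.415      0.6351       8.487
  Δ           -0.0356     -0.1068     -0.0356      0.0356
  eq            1.721       2.308      0.5995       8.523
  solve Keq expr → x = 0.0356; check Q = 0.6718
Then add 0.6954 M of X.
Step 3:
                    X           A           C           M
  init          2.417       2.308      0.5995       8.523
  Δ          -0.05364     -0.1609    -0.05364     0.05364
  eq            2.363       2.147      0.5459       8.576
  solve Keq expr → x = 0.05364; check Q = 0.6718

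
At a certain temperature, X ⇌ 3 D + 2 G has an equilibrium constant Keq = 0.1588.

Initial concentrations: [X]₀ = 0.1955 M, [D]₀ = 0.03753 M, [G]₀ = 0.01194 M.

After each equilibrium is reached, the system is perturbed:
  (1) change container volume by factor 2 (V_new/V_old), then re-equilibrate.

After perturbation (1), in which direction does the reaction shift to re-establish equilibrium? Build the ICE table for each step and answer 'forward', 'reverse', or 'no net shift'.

Q₀ = 3.8548e-08 vs Keq = 0.1588 ⇒ Q<K, forward
Step 1:
                    X           D           G
  init         0.1955     0.03753     0.01194
  Δ           -0.1415      0.4245       0.283
  eq          0.05401       0.462      0.2949
  solve Keq expr → x = 0.1415; check Q = 0.1588
Then change container volume by factor 2 (V_new/V_old).
Step 2:
                    X           D           G
  init        0.02701       0.231      0.1475
  Δ           -0.0212      0.0636      0.0424
  eq         0.005804      0.2946      0.1899
  solve Keq expr → x = 0.0212; check Q = 0.1588

Direction: forward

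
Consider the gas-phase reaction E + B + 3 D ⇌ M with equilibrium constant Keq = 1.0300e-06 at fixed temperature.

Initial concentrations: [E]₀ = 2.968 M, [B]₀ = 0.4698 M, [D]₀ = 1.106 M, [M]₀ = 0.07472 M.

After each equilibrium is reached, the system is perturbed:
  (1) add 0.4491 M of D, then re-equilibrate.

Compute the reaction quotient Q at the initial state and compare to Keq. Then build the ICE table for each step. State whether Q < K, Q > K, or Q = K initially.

Q₀ = 0.03961; Q > K (proceeds reverse)

Q₀ = 0.03961 vs Keq = 1.0300e-06 ⇒ Q>K, reverse
Step 1:
                    E           B           D           M
  Initial       2.968      0.4698       1.106     0.07472
  Change      0.07472     0.07472      0.2241    -0.07472
  Equil         3.043      0.5445        1.33  4.0161e-06
  solve Keq expr → x = -0.07472; check Q = 1.0300e-06
Then add 0.4491 M of D.
Step 2:
                    E           B           D           M
  Initial       3.043      0.5445       1.779  4.0161e-06
  Change  -5.5956e-06 -5.5956e-06 -1.6787e-05  5.5956e-06
  Equil         3.043      0.5445       1.779  9.6117e-06
  solve Keq expr → x = 5.5956e-06; check Q = 1.0300e-06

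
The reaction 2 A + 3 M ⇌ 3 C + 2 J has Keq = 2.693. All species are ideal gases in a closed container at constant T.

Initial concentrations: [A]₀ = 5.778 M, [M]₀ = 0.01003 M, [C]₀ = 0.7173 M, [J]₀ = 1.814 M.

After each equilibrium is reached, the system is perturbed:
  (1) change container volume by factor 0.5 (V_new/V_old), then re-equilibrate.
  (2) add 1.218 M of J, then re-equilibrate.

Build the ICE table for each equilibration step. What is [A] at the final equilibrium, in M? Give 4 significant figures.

Q₀ = 3.6051e+04 vs Keq = 2.693 ⇒ Q>K, reverse
Step 1:
                  A         M         C         J
  init        5.778   0.01003    0.7173     1.814
  Δ          0.1093     0.164    -0.164   -0.1093
  eq          5.887    0.1741    0.5533     1.705
  solve Keq expr → x = -0.05467; check Q = 2.693
Then change container volume by factor 0.5 (V_new/V_old).
Step 2:
                  A         M         C         J
  init        11.77    0.3481     1.107     3.409
  Δ               0         0         0         0
  eq          11.77    0.3481     1.107     3.409
  solve Keq expr → x = 0; check Q = 2.693
Then add 1.218 M of J.
Step 3:
                  A         M         C         J
  init        11.77    0.3481     1.107     4.627
  Δ          0.0364   0.05461  -0.05461   -0.0364
  eq          11.81    0.4027     1.052     4.591
  solve Keq expr → x = -0.0182; check Q = 2.693

[A]_eq = 11.81 M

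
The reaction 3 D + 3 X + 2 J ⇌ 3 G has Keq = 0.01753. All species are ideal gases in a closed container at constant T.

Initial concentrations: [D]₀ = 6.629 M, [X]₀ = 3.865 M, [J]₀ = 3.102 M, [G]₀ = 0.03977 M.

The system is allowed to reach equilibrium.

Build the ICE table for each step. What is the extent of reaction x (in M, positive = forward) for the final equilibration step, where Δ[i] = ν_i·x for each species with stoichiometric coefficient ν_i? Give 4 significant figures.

Q₀ = 3.8868e-10 vs Keq = 0.01753 ⇒ Q<K, forward
Step 1:
                  D         X         J         G
  init        6.629     3.865     3.102   0.03977
  Δ           -2.31     -2.31     -1.54      2.31
  eq          4.319     1.555     1.562     2.349
  solve Keq expr → x = 0.7699; check Q = 0.01753

x = 0.7699 M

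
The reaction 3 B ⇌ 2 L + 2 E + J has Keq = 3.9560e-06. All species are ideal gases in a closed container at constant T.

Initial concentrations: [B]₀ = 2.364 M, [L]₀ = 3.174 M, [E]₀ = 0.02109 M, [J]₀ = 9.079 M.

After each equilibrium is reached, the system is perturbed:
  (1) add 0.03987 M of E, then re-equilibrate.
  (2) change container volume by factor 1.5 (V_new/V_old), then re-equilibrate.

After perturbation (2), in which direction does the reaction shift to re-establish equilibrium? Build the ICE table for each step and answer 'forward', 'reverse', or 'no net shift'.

Direction: forward

Q₀ = 0.003079 vs Keq = 3.9560e-06 ⇒ Q>K, reverse
Step 1:
                   B          L          E          J
  I            2.364      3.174    0.02109      9.079
  C          0.03047   -0.02031   -0.02031   -0.01016
  E            2.394      3.154 7.7598e-04      9.069
  solve Keq expr → x = -0.01016; check Q = 3.9560e-06
Then add 0.03987 M of E.
Step 2:
                   B          L          E          J
  I            2.394      3.154    0.04065      9.069
  C          0.05974   -0.03983   -0.03983   -0.01991
  E            2.454      3.114 8.1639e-04      9.049
  solve Keq expr → x = -0.01991; check Q = 3.9560e-06
Then change container volume by factor 1.5 (V_new/V_old).
Step 3:
                   B          L          E          J
  I            1.636      2.076 5.4426e-04      6.033
  C       -4.0757e-04 2.7171e-04 2.7171e-04 1.3586e-04
  E            1.636      2.076 8.1597e-04      6.033
  solve Keq expr → x = 1.3586e-04; check Q = 3.9560e-06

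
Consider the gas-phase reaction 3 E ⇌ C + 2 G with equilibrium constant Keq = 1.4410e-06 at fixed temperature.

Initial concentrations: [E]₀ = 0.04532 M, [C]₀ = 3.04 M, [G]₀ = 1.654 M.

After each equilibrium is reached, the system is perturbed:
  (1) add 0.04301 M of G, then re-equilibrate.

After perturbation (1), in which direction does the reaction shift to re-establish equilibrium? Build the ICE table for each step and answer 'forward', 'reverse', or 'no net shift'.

Q₀ = 8.9346e+04 vs Keq = 1.4410e-06 ⇒ Q>K, reverse
Step 1:
                   E          C          G
  init       0.04532       3.04      1.654
  Δ            2.476    -0.8254     -1.651
  eq           2.521      2.215    0.00323
  solve Keq expr → x = -0.8254; check Q = 1.4410e-06
Then add 0.04301 M of G.
Step 2:
                   E          C          G
  init         2.521      2.215    0.04624
  Δ           0.0643   -0.02143   -0.04287
  eq           2.586      2.193    0.00337
  solve Keq expr → x = -0.02143; check Q = 1.4410e-06

Direction: reverse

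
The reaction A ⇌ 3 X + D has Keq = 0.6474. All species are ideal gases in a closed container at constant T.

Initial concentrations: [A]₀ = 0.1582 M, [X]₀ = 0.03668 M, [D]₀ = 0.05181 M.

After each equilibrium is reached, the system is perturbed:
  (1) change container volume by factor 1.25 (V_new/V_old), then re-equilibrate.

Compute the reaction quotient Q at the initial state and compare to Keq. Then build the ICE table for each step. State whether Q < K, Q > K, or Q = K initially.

Q₀ = 1.6162e-05 vs Keq = 0.6474 ⇒ Q<K, forward
Step 1:
                    A           X           D
  init         0.1582     0.03668     0.05181
  Δ            -0.134      0.4019       0.134
  eq          0.02422      0.4386      0.1858
  solve Keq expr → x = 0.134; check Q = 0.6474
Then change container volume by factor 1.25 (V_new/V_old).
Step 2:
                    A           X           D
  init        0.01937      0.3509      0.1486
  Δ         -0.007006     0.02102    0.007006
  eq          0.01237      0.3719      0.1556
  solve Keq expr → x = 0.007006; check Q = 0.6474

Q₀ = 1.6162e-05; Q < K (proceeds forward)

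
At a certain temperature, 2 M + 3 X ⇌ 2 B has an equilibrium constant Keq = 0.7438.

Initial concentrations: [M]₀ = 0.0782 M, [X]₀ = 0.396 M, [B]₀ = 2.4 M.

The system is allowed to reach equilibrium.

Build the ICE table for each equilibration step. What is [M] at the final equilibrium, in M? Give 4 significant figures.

Q₀ = 1.5168e+04 vs Keq = 0.7438 ⇒ Q>K, reverse
Step 1:
                  M         X         B
  I          0.0782     0.396       2.4
  C          0.8148     1.222   -0.8148
  E           0.893     1.618     1.585
  solve Keq expr → x = -0.4074; check Q = 0.7438

[M]_eq = 0.893 M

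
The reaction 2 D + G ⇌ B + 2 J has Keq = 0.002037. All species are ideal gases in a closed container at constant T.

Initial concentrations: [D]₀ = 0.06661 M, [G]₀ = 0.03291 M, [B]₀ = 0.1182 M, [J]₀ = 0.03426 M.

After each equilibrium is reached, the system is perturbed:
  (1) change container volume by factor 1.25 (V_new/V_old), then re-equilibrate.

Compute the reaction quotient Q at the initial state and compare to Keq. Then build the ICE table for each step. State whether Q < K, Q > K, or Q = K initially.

Q₀ = 0.9501; Q > K (proceeds reverse)

Q₀ = 0.9501 vs Keq = 0.002037 ⇒ Q>K, reverse
Step 1:
                  D         G         B         J
  Initial   0.06661   0.03291    0.1182   0.03426
  Change    0.03122   0.01561  -0.01561  -0.03122
  Equil     0.09783   0.04852    0.1026  0.003037
  solve Keq expr → x = -0.01561; check Q = 0.002037
Then change container volume by factor 1.25 (V_new/V_old).
Step 2:
                  D         G         B         J
  Initial   0.07827   0.03882   0.08207  0.002429
  Change          0         0         0         0
  Equil     0.07827   0.03882   0.08207  0.002429
  solve Keq expr → x = 0; check Q = 0.002037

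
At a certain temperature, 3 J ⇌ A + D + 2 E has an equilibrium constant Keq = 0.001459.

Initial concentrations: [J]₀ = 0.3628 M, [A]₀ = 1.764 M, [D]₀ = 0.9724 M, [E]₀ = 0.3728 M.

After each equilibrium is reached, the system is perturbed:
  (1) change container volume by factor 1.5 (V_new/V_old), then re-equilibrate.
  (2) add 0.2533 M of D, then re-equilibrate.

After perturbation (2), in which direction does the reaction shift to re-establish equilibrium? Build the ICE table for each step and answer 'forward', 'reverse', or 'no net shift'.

Direction: reverse

Q₀ = 4.992 vs Keq = 0.001459 ⇒ Q>K, reverse
Step 1:
                   J          A          D          E
  Initial     0.3628      1.764     0.9724     0.3728
  Change      0.5173    -0.1724    -0.1724    -0.3449
  Equil       0.8801      1.592        0.8    0.02795
  solve Keq expr → x = -0.1724; check Q = 0.001459
Then change container volume by factor 1.5 (V_new/V_old).
Step 2:
                   J          A          D          E
  Initial     0.5867      1.061     0.5333    0.01863
  Change   -0.005694   0.001898   0.001898   0.003796
  Equil        0.581      1.063     0.5352    0.02243
  solve Keq expr → x = 0.001898; check Q = 0.001459
Then add 0.2533 M of D.
Step 3:
                   J          A          D          E
  Initial      0.581      1.063     0.7885    0.02243
  Change    0.005476  -0.001825  -0.001825  -0.003651
  Equil       0.5865      1.061     0.7867    0.01878
  solve Keq expr → x = -0.001825; check Q = 0.001459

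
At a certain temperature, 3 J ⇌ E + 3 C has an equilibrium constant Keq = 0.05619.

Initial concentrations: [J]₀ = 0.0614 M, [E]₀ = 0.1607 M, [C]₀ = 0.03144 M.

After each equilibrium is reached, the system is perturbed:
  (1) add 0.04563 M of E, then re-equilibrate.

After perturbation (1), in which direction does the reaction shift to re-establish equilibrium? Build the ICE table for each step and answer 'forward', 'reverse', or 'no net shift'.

Q₀ = 0.02158 vs Keq = 0.05619 ⇒ Q<K, forward
Step 1:
                    J           E           C
  Initial      0.0614      0.1607     0.03144
  Change    -0.006827    0.002276    0.006827
  Equil       0.05457       0.163     0.03827
  solve Keq expr → x = 0.002276; check Q = 0.05619
Then add 0.04563 M of E.
Step 2:
                    J           E           C
  Initial     0.05457      0.2086     0.03827
  Change     0.001815 -6.0503e-04   -0.001815
  Equil       0.05639       0.208     0.03645
  solve Keq expr → x = -6.0503e-04; check Q = 0.05619

Direction: reverse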